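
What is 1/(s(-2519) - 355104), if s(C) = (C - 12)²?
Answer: 1/6050857 ≈ 1.6527e-7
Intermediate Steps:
s(C) = (-12 + C)²
1/(s(-2519) - 355104) = 1/((-12 - 2519)² - 355104) = 1/((-2531)² - 355104) = 1/(6405961 - 355104) = 1/6050857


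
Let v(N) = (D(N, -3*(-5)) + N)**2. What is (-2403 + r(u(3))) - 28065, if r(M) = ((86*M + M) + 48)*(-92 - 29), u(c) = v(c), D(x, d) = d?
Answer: -3447024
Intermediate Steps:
v(N) = (15 + N)**2 (v(N) = (-3*(-5) + N)**2 = (15 + N)**2)
u(c) = (15 + c)**2
r(M) = -5808 - 10527*M (r(M) = (87*M + 48)*(-121) = (48 + 87*M)*(-121) = -5808 - 10527*M)
(-2403 + r(u(3))) - 28065 = (-2403 + (-5808 - 10527*(15 + 3)**2)) - 28065 = (-2403 + (-5808 - 10527*18**2)) - 28065 = (-2403 + (-5808 - 10527*324)) - 28065 = (-2403 + (-5808 - 3410748)) - 28065 = (-2403 - 3416556) - 28065 = -3418959 - 28065 = -3447024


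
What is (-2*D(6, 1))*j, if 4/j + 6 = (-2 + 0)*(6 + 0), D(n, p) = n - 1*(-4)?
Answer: 40/9 ≈ 4.4444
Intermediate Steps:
D(n, p) = 4 + n (D(n, p) = n + 4 = 4 + n)
j = -2/9 (j = 4/(-6 + (-2 + 0)*(6 + 0)) = 4/(-6 - 2*6) = 4/(-6 - 12) = 4/(-18) = 4*(-1/18) = -2/9 ≈ -0.22222)
(-2*D(6, 1))*j = -2*(4 + 6)*(-2/9) = -2*10*(-2/9) = -20*(-2/9) = 40/9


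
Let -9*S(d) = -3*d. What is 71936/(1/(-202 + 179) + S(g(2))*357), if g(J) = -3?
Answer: -413632/2053 ≈ -201.48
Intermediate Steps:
S(d) = d/3 (S(d) = -(-1)*d/3 = d/3)
71936/(1/(-202 + 179) + S(g(2))*357) = 71936/(1/(-202 + 179) + ((⅓)*(-3))*357) = 71936/(1/(-23) - 1*357) = 71936/(-1/23 - 357) = 71936/(-8212/23) = 71936*(-23/8212) = -413632/2053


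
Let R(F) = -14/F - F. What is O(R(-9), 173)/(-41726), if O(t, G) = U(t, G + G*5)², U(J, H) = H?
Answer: -538722/20863 ≈ -25.822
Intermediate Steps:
R(F) = -F - 14/F
O(t, G) = 36*G² (O(t, G) = (G + G*5)² = (G + 5*G)² = (6*G)² = 36*G²)
O(R(-9), 173)/(-41726) = (36*173²)/(-41726) = (36*29929)*(-1/41726) = 1077444*(-1/41726) = -538722/20863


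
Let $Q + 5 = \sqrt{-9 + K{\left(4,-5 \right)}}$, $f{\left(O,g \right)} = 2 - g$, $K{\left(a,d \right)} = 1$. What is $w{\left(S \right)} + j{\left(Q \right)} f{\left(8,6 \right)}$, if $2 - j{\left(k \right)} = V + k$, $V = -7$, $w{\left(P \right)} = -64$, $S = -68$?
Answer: $-120 + 8 i \sqrt{2} \approx -120.0 + 11.314 i$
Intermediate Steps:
$Q = -5 + 2 i \sqrt{2}$ ($Q = -5 + \sqrt{-9 + 1} = -5 + \sqrt{-8} = -5 + 2 i \sqrt{2} \approx -5.0 + 2.8284 i$)
$j{\left(k \right)} = 9 - k$ ($j{\left(k \right)} = 2 - \left(-7 + k\right) = 9 - k$)
$w{\left(S \right)} + j{\left(Q \right)} f{\left(8,6 \right)} = -64 + \left(9 - \left(-5 + 2 i \sqrt{2}\right)\right) \left(2 - 6\right) = -64 + \left(9 + \left(5 - 2 i \sqrt{2}\right)\right) \left(2 - 6\right) = -64 + \left(14 - 2 i \sqrt{2}\right) \left(-4\right) = -64 - \left(56 - 8 i \sqrt{2}\right) = -120 + 8 i \sqrt{2}$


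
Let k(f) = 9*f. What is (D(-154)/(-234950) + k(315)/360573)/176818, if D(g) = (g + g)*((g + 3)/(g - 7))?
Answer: 2952593627/57421127012158150 ≈ 5.1420e-8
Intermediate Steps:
D(g) = 2*g*(3 + g)/(-7 + g) (D(g) = (2*g)*((3 + g)/(-7 + g)) = 2*g*(3 + g)/(-7 + g))
(D(-154)/(-234950) + k(315)/360573)/176818 = ((2*(-154)*(3 - 154)/(-7 - 154))/(-234950) + (9*315)/360573)/176818 = ((2*(-154)*(-151)/(-161))*(-1/234950) + 2835*(1/360573))*(1/176818) = ((2*(-154)*(-1/161)*(-151))*(-1/234950) + 945/120191)*(1/176818) = (-6644/23*(-1/234950) + 945/120191)*(1/176818) = (3322/2701925 + 945/120191)*(1/176818) = (2952593627/324747067675)*(1/176818) = 2952593627/57421127012158150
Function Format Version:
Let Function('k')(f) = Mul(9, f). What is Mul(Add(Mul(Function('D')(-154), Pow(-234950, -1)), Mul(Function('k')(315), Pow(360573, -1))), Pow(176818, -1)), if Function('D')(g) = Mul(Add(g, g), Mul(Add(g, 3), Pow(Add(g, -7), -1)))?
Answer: Rational(2952593627, 57421127012158150) ≈ 5.1420e-8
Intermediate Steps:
Function('D')(g) = Mul(2, g, Pow(Add(-7, g), -1), Add(3, g)) (Function('D')(g) = Mul(Mul(2, g), Mul(Add(3, g), Pow(Add(-7, g), -1))) = Mul(Mul(2, g), Mul(Pow(Add(-7, g), -1), Add(3, g))) = Mul(2, g, Pow(Add(-7, g), -1), Add(3, g)))
Mul(Add(Mul(Function('D')(-154), Pow(-234950, -1)), Mul(Function('k')(315), Pow(360573, -1))), Pow(176818, -1)) = Mul(Add(Mul(Mul(2, -154, Pow(Add(-7, -154), -1), Add(3, -154)), Pow(-234950, -1)), Mul(Mul(9, 315), Pow(360573, -1))), Pow(176818, -1)) = Mul(Add(Mul(Mul(2, -154, Pow(-161, -1), -151), Rational(-1, 234950)), Mul(2835, Rational(1, 360573))), Rational(1, 176818)) = Mul(Add(Mul(Mul(2, -154, Rational(-1, 161), -151), Rational(-1, 234950)), Rational(945, 120191)), Rational(1, 176818)) = Mul(Add(Mul(Rational(-6644, 23), Rational(-1, 234950)), Rational(945, 120191)), Rational(1, 176818)) = Mul(Add(Rational(3322, 2701925), Rational(945, 120191)), Rational(1, 176818)) = Mul(Rational(2952593627, 324747067675), Rational(1, 176818)) = Rational(2952593627, 57421127012158150)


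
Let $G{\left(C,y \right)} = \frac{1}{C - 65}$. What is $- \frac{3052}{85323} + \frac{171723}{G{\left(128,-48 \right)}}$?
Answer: $\frac{131867293325}{12189} \approx 1.0819 \cdot 10^{7}$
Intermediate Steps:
$G{\left(C,y \right)} = \frac{1}{-65 + C}$
$- \frac{3052}{85323} + \frac{171723}{G{\left(128,-48 \right)}} = - \frac{3052}{85323} + \frac{171723}{\frac{1}{-65 + 128}} = \left(-3052\right) \frac{1}{85323} + \frac{171723}{\frac{1}{63}} = - \frac{436}{12189} + 171723 \frac{1}{\frac{1}{63}} = - \frac{436}{12189} + 171723 \cdot 63 = - \frac{436}{12189} + 10818549 = \frac{131867293325}{12189}$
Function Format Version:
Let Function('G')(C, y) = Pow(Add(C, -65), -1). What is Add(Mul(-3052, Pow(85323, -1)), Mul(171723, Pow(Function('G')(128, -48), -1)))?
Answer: Rational(131867293325, 12189) ≈ 1.0819e+7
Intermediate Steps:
Function('G')(C, y) = Pow(Add(-65, C), -1)
Add(Mul(-3052, Pow(85323, -1)), Mul(171723, Pow(Function('G')(128, -48), -1))) = Add(Mul(-3052, Pow(85323, -1)), Mul(171723, Pow(Pow(Add(-65, 128), -1), -1))) = Add(Mul(-3052, Rational(1, 85323)), Mul(171723, Pow(Pow(63, -1), -1))) = Add(Rational(-436, 12189), Mul(171723, Pow(Rational(1, 63), -1))) = Add(Rational(-436, 12189), Mul(171723, 63)) = Add(Rational(-436, 12189), 10818549) = Rational(131867293325, 12189)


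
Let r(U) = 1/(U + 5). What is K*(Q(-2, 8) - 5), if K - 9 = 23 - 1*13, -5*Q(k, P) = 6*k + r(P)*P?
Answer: -3363/65 ≈ -51.738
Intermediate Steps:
r(U) = 1/(5 + U)
Q(k, P) = -6*k/5 - P/(5*(5 + P)) (Q(k, P) = -(6*k + P/(5 + P))/5 = -6*k/5 - P/(5*(5 + P)))
K = 19 (K = 9 + (23 - 1*13) = 9 + (23 - 13) = 9 + 10 = 19)
K*(Q(-2, 8) - 5) = 19*((-1*8 - 6*(-2)*(5 + 8))/(5*(5 + 8)) - 5) = 19*((1/5)*(-8 - 6*(-2)*13)/13 - 5) = 19*((1/5)*(1/13)*(-8 + 156) - 5) = 19*((1/5)*(1/13)*148 - 5) = 19*(148/65 - 5) = 19*(-177/65) = -3363/65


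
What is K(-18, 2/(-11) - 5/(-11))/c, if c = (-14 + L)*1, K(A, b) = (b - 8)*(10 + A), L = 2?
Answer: -170/33 ≈ -5.1515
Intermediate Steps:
K(A, b) = (-8 + b)*(10 + A)
c = -12 (c = (-14 + 2)*1 = -12*1 = -12)
K(-18, 2/(-11) - 5/(-11))/c = (-80 - 8*(-18) + 10*(2/(-11) - 5/(-11)) - 18*(2/(-11) - 5/(-11)))/(-12) = (-80 + 144 + 10*(2*(-1/11) - 5*(-1/11)) - 18*(2*(-1/11) - 5*(-1/11)))*(-1/12) = (-80 + 144 + 10*(-2/11 + 5/11) - 18*(-2/11 + 5/11))*(-1/12) = (-80 + 144 + 10*(3/11) - 18*3/11)*(-1/12) = (-80 + 144 + 30/11 - 54/11)*(-1/12) = (680/11)*(-1/12) = -170/33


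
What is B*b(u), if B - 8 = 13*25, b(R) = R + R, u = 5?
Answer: 3330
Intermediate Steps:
b(R) = 2*R
B = 333 (B = 8 + 13*25 = 8 + 325 = 333)
B*b(u) = 333*(2*5) = 333*10 = 3330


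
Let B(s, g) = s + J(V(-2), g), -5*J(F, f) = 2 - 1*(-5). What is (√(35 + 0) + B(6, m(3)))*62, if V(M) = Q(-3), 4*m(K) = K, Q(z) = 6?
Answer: 1426/5 + 62*√35 ≈ 652.00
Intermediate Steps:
m(K) = K/4
V(M) = 6
J(F, f) = -7/5 (J(F, f) = -(2 - 1*(-5))/5 = -(2 + 5)/5 = -⅕*7 = -7/5)
B(s, g) = -7/5 + s (B(s, g) = s - 7/5 = -7/5 + s)
(√(35 + 0) + B(6, m(3)))*62 = (√(35 + 0) + (-7/5 + 6))*62 = (√35 + 23/5)*62 = (23/5 + √35)*62 = 1426/5 + 62*√35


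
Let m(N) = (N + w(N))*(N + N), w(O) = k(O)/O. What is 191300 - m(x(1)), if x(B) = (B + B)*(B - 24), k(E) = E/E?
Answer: 187066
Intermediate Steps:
k(E) = 1
w(O) = 1/O
x(B) = 2*B*(-24 + B) (x(B) = (2*B)*(-24 + B) = 2*B*(-24 + B))
m(N) = 2*N*(N + 1/N) (m(N) = (N + 1/N)*(N + N) = (N + 1/N)*(2*N) = 2*N*(N + 1/N))
191300 - m(x(1)) = 191300 - (2 + 2*(2*1*(-24 + 1))²) = 191300 - (2 + 2*(2*1*(-23))²) = 191300 - (2 + 2*(-46)²) = 191300 - (2 + 2*2116) = 191300 - (2 + 4232) = 191300 - 1*4234 = 191300 - 4234 = 187066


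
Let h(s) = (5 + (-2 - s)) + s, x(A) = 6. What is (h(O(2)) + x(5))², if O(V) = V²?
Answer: 81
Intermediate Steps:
h(s) = 3 (h(s) = (3 - s) + s = 3)
(h(O(2)) + x(5))² = (3 + 6)² = 9² = 81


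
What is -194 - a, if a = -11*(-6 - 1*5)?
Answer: -315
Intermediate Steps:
a = 121 (a = -11*(-6 - 5) = -11*(-11) = 121)
-194 - a = -194 - 1*121 = -194 - 121 = -315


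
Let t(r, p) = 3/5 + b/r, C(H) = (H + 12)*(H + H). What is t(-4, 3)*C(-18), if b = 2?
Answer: 108/5 ≈ 21.600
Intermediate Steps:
C(H) = 2*H*(12 + H) (C(H) = (12 + H)*(2*H) = 2*H*(12 + H))
t(r, p) = ⅗ + 2/r (t(r, p) = 3/5 + 2/r = 3*(⅕) + 2/r = ⅗ + 2/r)
t(-4, 3)*C(-18) = (⅗ + 2/(-4))*(2*(-18)*(12 - 18)) = (⅗ + 2*(-¼))*(2*(-18)*(-6)) = (⅗ - ½)*216 = (⅒)*216 = 108/5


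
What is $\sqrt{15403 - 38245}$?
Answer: $9 i \sqrt{282} \approx 151.14 i$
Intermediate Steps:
$\sqrt{15403 - 38245} = \sqrt{-22842} = 9 i \sqrt{282}$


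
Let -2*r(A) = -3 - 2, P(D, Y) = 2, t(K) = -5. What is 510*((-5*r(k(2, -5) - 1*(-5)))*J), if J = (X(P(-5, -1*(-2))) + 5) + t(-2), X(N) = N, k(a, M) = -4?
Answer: -12750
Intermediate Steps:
J = 2 (J = (2 + 5) - 5 = 7 - 5 = 2)
r(A) = 5/2 (r(A) = -(-3 - 2)/2 = -½*(-5) = 5/2)
510*((-5*r(k(2, -5) - 1*(-5)))*J) = 510*(-5*5/2*2) = 510*(-25/2*2) = 510*(-25) = -12750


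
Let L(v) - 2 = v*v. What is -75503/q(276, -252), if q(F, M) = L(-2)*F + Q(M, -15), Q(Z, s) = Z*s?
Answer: -75503/5436 ≈ -13.889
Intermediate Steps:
L(v) = 2 + v² (L(v) = 2 + v*v = 2 + v²)
q(F, M) = -15*M + 6*F (q(F, M) = (2 + (-2)²)*F + M*(-15) = (2 + 4)*F - 15*M = 6*F - 15*M = -15*M + 6*F)
-75503/q(276, -252) = -75503/(-15*(-252) + 6*276) = -75503/(3780 + 1656) = -75503/5436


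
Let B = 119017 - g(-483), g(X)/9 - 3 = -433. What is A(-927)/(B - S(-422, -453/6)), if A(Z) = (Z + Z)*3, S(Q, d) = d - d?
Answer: -5562/122887 ≈ -0.045261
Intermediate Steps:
S(Q, d) = 0
g(X) = -3870 (g(X) = 27 + 9*(-433) = 27 - 3897 = -3870)
A(Z) = 6*Z (A(Z) = (2*Z)*3 = 6*Z)
B = 122887 (B = 119017 - 1*(-3870) = 119017 + 3870 = 122887)
A(-927)/(B - S(-422, -453/6)) = (6*(-927))/(122887 - 1*0) = -5562/(122887 + 0) = -5562/122887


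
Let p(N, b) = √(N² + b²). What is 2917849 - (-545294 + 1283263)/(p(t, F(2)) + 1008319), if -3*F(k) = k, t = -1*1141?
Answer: 26699342047388038685/9150353134916 + 2213907*√11716933/9150353134916 ≈ 2.9178e+6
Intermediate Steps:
t = -1141
F(k) = -k/3
2917849 - (-545294 + 1283263)/(p(t, F(2)) + 1008319) = 2917849 - (-545294 + 1283263)/(√((-1141)² + (-⅓*2)²) + 1008319) = 2917849 - 737969/(√(1301881 + (-⅔)²) + 1008319) = 2917849 - 737969/(√(1301881 + 4/9) + 1008319) = 2917849 - 737969/(√(11716933/9) + 1008319) = 2917849 - 737969/(√11716933/3 + 1008319) = 2917849 - 737969/(1008319 + √11716933/3)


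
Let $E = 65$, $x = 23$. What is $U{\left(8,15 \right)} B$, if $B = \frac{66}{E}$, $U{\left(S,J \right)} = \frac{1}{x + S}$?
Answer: $\frac{66}{2015} \approx 0.032754$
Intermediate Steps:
$U{\left(S,J \right)} = \frac{1}{23 + S}$
$B = \frac{66}{65} \approx 1.0154$
$U{\left(8,15 \right)} B = \frac{1}{23 + 8} \cdot \frac{66}{65} = \frac{1}{31} \cdot \frac{66}{65} = \frac{66}{2015}$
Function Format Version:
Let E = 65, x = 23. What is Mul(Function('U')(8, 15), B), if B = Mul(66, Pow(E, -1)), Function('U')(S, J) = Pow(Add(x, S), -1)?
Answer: Rational(66, 2015) ≈ 0.032754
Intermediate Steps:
Function('U')(S, J) = Pow(Add(23, S), -1)
B = Rational(66, 65) (B = Mul(66, Pow(65, -1)) = Mul(66, Rational(1, 65)) = Rational(66, 65) ≈ 1.0154)
Mul(Function('U')(8, 15), B) = Mul(Pow(Add(23, 8), -1), Rational(66, 65)) = Mul(Pow(31, -1), Rational(66, 65)) = Mul(Rational(1, 31), Rational(66, 65)) = Rational(66, 2015)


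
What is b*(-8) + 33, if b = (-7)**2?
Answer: -359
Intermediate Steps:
b = 49
b*(-8) + 33 = 49*(-8) + 33 = -392 + 33 = -359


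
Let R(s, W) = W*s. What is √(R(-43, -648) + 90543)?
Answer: √118407 ≈ 344.10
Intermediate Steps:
√(R(-43, -648) + 90543) = √(-648*(-43) + 90543) = √(27864 + 90543) = √118407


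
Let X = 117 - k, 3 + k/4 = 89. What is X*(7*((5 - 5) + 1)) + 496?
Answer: -1093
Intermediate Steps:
k = 344 (k = -12 + 4*89 = -12 + 356 = 344)
X = -227 (X = 117 - 1*344 = 117 - 344 = -227)
X*(7*((5 - 5) + 1)) + 496 = -1589*((5 - 5) + 1) + 496 = -1589*(0 + 1) + 496 = -1589 + 496 = -1093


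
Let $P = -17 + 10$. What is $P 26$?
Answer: $-182$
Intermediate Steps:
$P = -7$
$P 26 = \left(-7\right) 26 = -182$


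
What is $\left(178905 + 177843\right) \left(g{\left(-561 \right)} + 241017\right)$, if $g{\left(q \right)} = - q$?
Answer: $86182468344$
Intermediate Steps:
$\left(178905 + 177843\right) \left(g{\left(-561 \right)} + 241017\right) = \left(178905 + 177843\right) \left(\left(-1\right) \left(-561\right) + 241017\right) = 356748 \left(561 + 241017\right) = 356748 \cdot 241578 = 86182468344$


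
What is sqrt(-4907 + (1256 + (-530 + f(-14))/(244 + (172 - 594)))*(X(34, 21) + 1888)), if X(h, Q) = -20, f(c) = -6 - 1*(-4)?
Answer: 13*sqrt(109998037)/89 ≈ 1532.0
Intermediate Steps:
f(c) = -2 (f(c) = -6 + 4 = -2)
sqrt(-4907 + (1256 + (-530 + f(-14))/(244 + (172 - 594)))*(X(34, 21) + 1888)) = sqrt(-4907 + (1256 + (-530 - 2)/(244 + (172 - 594)))*(-20 + 1888)) = sqrt(-4907 + (1256 - 532/(244 - 422))*1868) = sqrt(-4907 + (1256 - 532/(-178))*1868) = sqrt(-4907 + (1256 - 532*(-1/178))*1868) = sqrt(-4907 + (1256 + 266/89)*1868) = sqrt(-4907 + (112050/89)*1868) = sqrt(-4907 + 209309400/89) = sqrt(208872677/89) = 13*sqrt(109998037)/89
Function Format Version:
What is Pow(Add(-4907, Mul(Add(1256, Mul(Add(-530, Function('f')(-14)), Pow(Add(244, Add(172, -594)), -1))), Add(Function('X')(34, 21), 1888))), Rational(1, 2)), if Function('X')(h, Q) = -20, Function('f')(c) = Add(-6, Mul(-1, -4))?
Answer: Mul(Rational(13, 89), Pow(109998037, Rational(1, 2))) ≈ 1532.0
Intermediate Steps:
Function('f')(c) = -2 (Function('f')(c) = Add(-6, 4) = -2)
Pow(Add(-4907, Mul(Add(1256, Mul(Add(-530, Function('f')(-14)), Pow(Add(244, Add(172, -594)), -1))), Add(Function('X')(34, 21), 1888))), Rational(1, 2)) = Pow(Add(-4907, Mul(Add(1256, Mul(Add(-530, -2), Pow(Add(244, Add(172, -594)), -1))), Add(-20, 1888))), Rational(1, 2)) = Pow(Add(-4907, Mul(Add(1256, Mul(-532, Pow(Add(244, -422), -1))), 1868)), Rational(1, 2)) = Pow(Add(-4907, Mul(Add(1256, Mul(-532, Pow(-178, -1))), 1868)), Rational(1, 2)) = Pow(Add(-4907, Mul(Add(1256, Mul(-532, Rational(-1, 178))), 1868)), Rational(1, 2)) = Pow(Add(-4907, Mul(Add(1256, Rational(266, 89)), 1868)), Rational(1, 2)) = Pow(Add(-4907, Mul(Rational(112050, 89), 1868)), Rational(1, 2)) = Pow(Add(-4907, Rational(209309400, 89)), Rational(1, 2)) = Pow(Rational(208872677, 89), Rational(1, 2)) = Mul(Rational(13, 89), Pow(109998037, Rational(1, 2)))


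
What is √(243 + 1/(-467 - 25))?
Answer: √14705265/246 ≈ 15.588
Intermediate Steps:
√(243 + 1/(-467 - 25)) = √(243 + 1/(-492)) = √(243 - 1/492) = √(119555/492) = √14705265/246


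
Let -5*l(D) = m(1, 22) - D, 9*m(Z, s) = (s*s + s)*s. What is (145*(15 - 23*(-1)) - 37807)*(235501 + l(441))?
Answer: -342037567454/45 ≈ -7.6008e+9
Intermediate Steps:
m(Z, s) = s*(s + s²)/9 (m(Z, s) = ((s*s + s)*s)/9 = ((s² + s)*s)/9 = ((s + s²)*s)/9 = (s*(s + s²))/9 = s*(s + s²)/9)
l(D) = -11132/45 + D/5 (l(D) = -((⅑)*22²*(1 + 22) - D)/5 = -((⅑)*484*23 - D)/5 = -(11132/9 - D)/5 = -11132/45 + D/5)
(145*(15 - 23*(-1)) - 37807)*(235501 + l(441)) = (145*(15 - 23*(-1)) - 37807)*(235501 + (-11132/45 + (⅕)*441)) = (145*(15 + 23) - 37807)*(235501 + (-11132/45 + 441/5)) = (145*38 - 37807)*(235501 - 7163/45) = (5510 - 37807)*(10590382/45) = -32297*10590382/45 = -342037567454/45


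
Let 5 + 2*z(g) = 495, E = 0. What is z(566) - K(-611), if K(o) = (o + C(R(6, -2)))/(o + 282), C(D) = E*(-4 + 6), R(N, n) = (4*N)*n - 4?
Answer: 1702/7 ≈ 243.14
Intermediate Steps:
R(N, n) = -4 + 4*N*n (R(N, n) = 4*N*n - 4 = -4 + 4*N*n)
z(g) = 245 (z(g) = -5/2 + (½)*495 = -5/2 + 495/2 = 245)
C(D) = 0 (C(D) = 0*(-4 + 6) = 0*2 = 0)
K(o) = o/(282 + o) (K(o) = (o + 0)/(o + 282) = o/(282 + o))
z(566) - K(-611) = 245 - (-611)/(282 - 611) = 245 - (-611)/(-329) = 245 - (-611)*(-1)/329 = 245 - 1*13/7 = 245 - 13/7 = 1702/7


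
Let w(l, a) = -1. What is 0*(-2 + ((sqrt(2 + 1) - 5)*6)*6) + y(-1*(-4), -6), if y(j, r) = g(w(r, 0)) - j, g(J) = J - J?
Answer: -4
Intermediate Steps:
g(J) = 0
y(j, r) = -j (y(j, r) = 0 - j = -j)
0*(-2 + ((sqrt(2 + 1) - 5)*6)*6) + y(-1*(-4), -6) = 0*(-2 + ((sqrt(2 + 1) - 5)*6)*6) - (-1)*(-4) = 0*(-2 + ((sqrt(3) - 5)*6)*6) - 1*4 = 0*(-2 + ((-5 + sqrt(3))*6)*6) - 4 = 0*(-2 + (-30 + 6*sqrt(3))*6) - 4 = 0*(-2 + (-180 + 36*sqrt(3))) - 4 = 0*(-182 + 36*sqrt(3)) - 4 = 0 - 4 = -4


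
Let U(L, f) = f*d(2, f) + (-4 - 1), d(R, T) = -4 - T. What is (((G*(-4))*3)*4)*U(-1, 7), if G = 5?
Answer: 19680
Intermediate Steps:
U(L, f) = -5 + f*(-4 - f) (U(L, f) = f*(-4 - f) + (-4 - 1) = f*(-4 - f) - 5 = -5 + f*(-4 - f))
(((G*(-4))*3)*4)*U(-1, 7) = (((5*(-4))*3)*4)*(-5 - 1*7*(4 + 7)) = (-20*3*4)*(-5 - 1*7*11) = (-60*4)*(-5 - 77) = -240*(-82) = 19680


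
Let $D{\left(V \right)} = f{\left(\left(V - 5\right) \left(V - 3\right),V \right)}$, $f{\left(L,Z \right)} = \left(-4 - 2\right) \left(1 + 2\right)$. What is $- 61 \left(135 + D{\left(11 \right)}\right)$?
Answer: $-7137$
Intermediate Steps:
$f{\left(L,Z \right)} = -18$ ($f{\left(L,Z \right)} = \left(-6\right) 3 = -18$)
$D{\left(V \right)} = -18$
$- 61 \left(135 + D{\left(11 \right)}\right) = - 61 \left(135 - 18\right) = \left(-61\right) 117 = -7137$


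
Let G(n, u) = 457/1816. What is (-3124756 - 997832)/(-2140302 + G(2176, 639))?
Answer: 7486619808/3886787975 ≈ 1.9262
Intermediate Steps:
G(n, u) = 457/1816 (G(n, u) = 457*(1/1816) = 457/1816)
(-3124756 - 997832)/(-2140302 + G(2176, 639)) = (-3124756 - 997832)/(-2140302 + 457/1816) = -4122588/(-3886787975/1816) = -4122588*(-1816/3886787975) = 7486619808/3886787975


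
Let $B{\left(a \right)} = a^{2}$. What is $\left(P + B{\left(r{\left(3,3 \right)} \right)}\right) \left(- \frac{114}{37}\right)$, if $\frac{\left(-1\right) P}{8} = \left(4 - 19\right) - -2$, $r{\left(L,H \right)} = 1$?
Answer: $- \frac{11970}{37} \approx -323.51$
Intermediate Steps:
$P = 104$ ($P = - 8 \left(\left(4 - 19\right) - -2\right) = - 8 \left(\left(4 - 19\right) + 2\right) = - 8 \left(-15 + 2\right) = \left(-8\right) \left(-13\right) = 104$)
$\left(P + B{\left(r{\left(3,3 \right)} \right)}\right) \left(- \frac{114}{37}\right) = \left(104 + 1^{2}\right) \left(- \frac{114}{37}\right) = \left(104 + 1\right) \left(\left(-114\right) \frac{1}{37}\right) = 105 \left(- \frac{114}{37}\right) = - \frac{11970}{37}$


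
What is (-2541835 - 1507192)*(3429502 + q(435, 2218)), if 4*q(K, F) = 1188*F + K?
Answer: -66215467465529/4 ≈ -1.6554e+13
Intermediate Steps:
q(K, F) = 297*F + K/4 (q(K, F) = (1188*F + K)/4 = (K + 1188*F)/4 = 297*F + K/4)
(-2541835 - 1507192)*(3429502 + q(435, 2218)) = (-2541835 - 1507192)*(3429502 + (297*2218 + (1/4)*435)) = -4049027*(3429502 + (658746 + 435/4)) = -4049027*(3429502 + 2635419/4) = -4049027*16353427/4 = -66215467465529/4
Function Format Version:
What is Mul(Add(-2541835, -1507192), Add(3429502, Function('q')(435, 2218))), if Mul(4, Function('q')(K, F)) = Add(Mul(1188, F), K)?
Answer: Rational(-66215467465529, 4) ≈ -1.6554e+13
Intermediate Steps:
Function('q')(K, F) = Add(Mul(297, F), Mul(Rational(1, 4), K)) (Function('q')(K, F) = Mul(Rational(1, 4), Add(Mul(1188, F), K)) = Mul(Rational(1, 4), Add(K, Mul(1188, F))) = Add(Mul(297, F), Mul(Rational(1, 4), K)))
Mul(Add(-2541835, -1507192), Add(3429502, Function('q')(435, 2218))) = Mul(Add(-2541835, -1507192), Add(3429502, Add(Mul(297, 2218), Mul(Rational(1, 4), 435)))) = Mul(-4049027, Add(3429502, Add(658746, Rational(435, 4)))) = Mul(-4049027, Add(3429502, Rational(2635419, 4))) = Mul(-4049027, Rational(16353427, 4)) = Rational(-66215467465529, 4)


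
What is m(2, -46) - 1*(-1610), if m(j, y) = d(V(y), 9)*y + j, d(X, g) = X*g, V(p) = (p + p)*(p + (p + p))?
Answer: -5254532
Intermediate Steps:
V(p) = 6*p² (V(p) = (2*p)*(p + 2*p) = (2*p)*(3*p) = 6*p²)
m(j, y) = j + 54*y³ (m(j, y) = ((6*y²)*9)*y + j = (54*y²)*y + j = 54*y³ + j = j + 54*y³)
m(2, -46) - 1*(-1610) = (2 + 54*(-46)³) - 1*(-1610) = (2 + 54*(-97336)) + 1610 = (2 - 5256144) + 1610 = -5256142 + 1610 = -5254532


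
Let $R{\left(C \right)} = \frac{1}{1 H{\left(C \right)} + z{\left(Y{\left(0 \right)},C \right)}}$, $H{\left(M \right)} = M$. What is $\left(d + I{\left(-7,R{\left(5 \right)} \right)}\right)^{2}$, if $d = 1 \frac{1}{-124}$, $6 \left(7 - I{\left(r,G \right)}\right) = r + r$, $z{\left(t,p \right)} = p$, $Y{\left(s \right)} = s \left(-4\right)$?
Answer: $\frac{12033961}{138384} \approx 86.961$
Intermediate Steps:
$Y{\left(s \right)} = - 4 s$
$R{\left(C \right)} = \frac{1}{2 C}$ ($R{\left(C \right)} = \frac{1}{1 C + C} = \frac{1}{C + C} = \frac{1}{2 C}$)
$I{\left(r,G \right)} = 7 - \frac{r}{3}$ ($I{\left(r,G \right)} = 7 - \frac{r + r}{6} = 7 - \frac{2 r}{6} = 7 - \frac{r}{3}$)
$d = - \frac{1}{124}$ ($d = 1 \left(- \frac{1}{124}\right) = - \frac{1}{124} \approx -0.0080645$)
$\left(d + I{\left(-7,R{\left(5 \right)} \right)}\right)^{2} = \left(- \frac{1}{124} + \left(7 - - \frac{7}{3}\right)\right)^{2} = \left(- \frac{1}{124} + \left(7 + \frac{7}{3}\right)\right)^{2} = \left(- \frac{1}{124} + \frac{28}{3}\right)^{2} = \left(\frac{3469}{372}\right)^{2} = \frac{12033961}{138384}$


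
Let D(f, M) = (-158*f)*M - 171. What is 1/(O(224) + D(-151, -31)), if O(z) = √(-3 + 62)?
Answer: -739769/547258173302 - √59/547258173302 ≈ -1.3518e-6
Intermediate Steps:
O(z) = √59
D(f, M) = -171 - 158*M*f (D(f, M) = -158*M*f - 171 = -171 - 158*M*f)
1/(O(224) + D(-151, -31)) = 1/(√59 + (-171 - 158*(-31)*(-151))) = 1/(√59 + (-171 - 739598)) = 1/(√59 - 739769) = 1/(-739769 + √59)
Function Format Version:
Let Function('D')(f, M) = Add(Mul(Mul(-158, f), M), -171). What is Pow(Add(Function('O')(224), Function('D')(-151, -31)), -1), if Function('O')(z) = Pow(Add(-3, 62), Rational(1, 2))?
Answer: Add(Rational(-739769, 547258173302), Mul(Rational(-1, 547258173302), Pow(59, Rational(1, 2)))) ≈ -1.3518e-6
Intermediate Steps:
Function('O')(z) = Pow(59, Rational(1, 2))
Function('D')(f, M) = Add(-171, Mul(-158, M, f)) (Function('D')(f, M) = Add(Mul(-158, M, f), -171) = Add(-171, Mul(-158, M, f)))
Pow(Add(Function('O')(224), Function('D')(-151, -31)), -1) = Pow(Add(Pow(59, Rational(1, 2)), Add(-171, Mul(-158, -31, -151))), -1) = Pow(Add(Pow(59, Rational(1, 2)), Add(-171, -739598)), -1) = Pow(Add(Pow(59, Rational(1, 2)), -739769), -1) = Pow(Add(-739769, Pow(59, Rational(1, 2))), -1)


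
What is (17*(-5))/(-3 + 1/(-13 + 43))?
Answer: 2550/89 ≈ 28.652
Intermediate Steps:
(17*(-5))/(-3 + 1/(-13 + 43)) = -85/(-3 + 1/30) = -85/(-89/30) = -85*(-30/89) = 2550/89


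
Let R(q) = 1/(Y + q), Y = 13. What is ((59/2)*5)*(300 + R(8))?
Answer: 1858795/42 ≈ 44257.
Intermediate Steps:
R(q) = 1/(13 + q)
((59/2)*5)*(300 + R(8)) = ((59/2)*5)*(300 + 1/(13 + 8)) = ((59*(1/2))*5)*(300 + 1/21) = ((59/2)*5)*(300 + 1/21) = (295/2)*(6301/21) = 1858795/42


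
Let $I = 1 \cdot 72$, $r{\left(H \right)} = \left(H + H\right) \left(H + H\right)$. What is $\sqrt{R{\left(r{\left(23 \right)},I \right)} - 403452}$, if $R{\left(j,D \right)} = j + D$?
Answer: $4 i \sqrt{25079} \approx 633.45 i$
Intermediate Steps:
$r{\left(H \right)} = 4 H^{2}$ ($r{\left(H \right)} = 2 H 2 H = 4 H^{2}$)
$I = 72$
$R{\left(j,D \right)} = D + j$
$\sqrt{R{\left(r{\left(23 \right)},I \right)} - 403452} = \sqrt{\left(72 + 4 \cdot 23^{2}\right) - 403452} = \sqrt{\left(72 + 4 \cdot 529\right) - 403452} = \sqrt{\left(72 + 2116\right) - 403452} = \sqrt{2188 - 403452} = \sqrt{-401264} = 4 i \sqrt{25079}$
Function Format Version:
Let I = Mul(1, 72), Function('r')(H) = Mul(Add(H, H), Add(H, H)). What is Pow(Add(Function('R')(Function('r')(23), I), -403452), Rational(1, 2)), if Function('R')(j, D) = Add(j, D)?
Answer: Mul(4, I, Pow(25079, Rational(1, 2))) ≈ Mul(633.45, I)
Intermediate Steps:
Function('r')(H) = Mul(4, Pow(H, 2)) (Function('r')(H) = Mul(Mul(2, H), Mul(2, H)) = Mul(4, Pow(H, 2)))
I = 72
Function('R')(j, D) = Add(D, j)
Pow(Add(Function('R')(Function('r')(23), I), -403452), Rational(1, 2)) = Pow(Add(Add(72, Mul(4, Pow(23, 2))), -403452), Rational(1, 2)) = Pow(Add(Add(72, Mul(4, 529)), -403452), Rational(1, 2)) = Pow(Add(Add(72, 2116), -403452), Rational(1, 2)) = Pow(Add(2188, -403452), Rational(1, 2)) = Pow(-401264, Rational(1, 2)) = Mul(4, I, Pow(25079, Rational(1, 2)))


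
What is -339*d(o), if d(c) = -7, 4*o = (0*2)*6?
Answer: 2373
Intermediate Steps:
o = 0 (o = ((0*2)*6)/4 = (0*6)/4 = (1/4)*0 = 0)
-339*d(o) = -339*(-7) = 2373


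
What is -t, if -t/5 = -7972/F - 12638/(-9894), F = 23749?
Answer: 32538955/6910959 ≈ 4.7083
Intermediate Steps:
t = -32538955/6910959 (t = -5*(-7972/23749 - 12638/(-9894)) = -5*(-7972*1/23749 - 12638*(-1/9894)) = -5*(-7972/23749 + 6319/4947) = -5*6507791/6910959 = -32538955/6910959 ≈ -4.7083)
-t = -1*(-32538955/6910959) = 32538955/6910959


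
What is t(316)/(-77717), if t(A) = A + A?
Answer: -632/77717 ≈ -0.0081321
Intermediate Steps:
t(A) = 2*A
t(316)/(-77717) = (2*316)/(-77717) = 632*(-1/77717) = -632/77717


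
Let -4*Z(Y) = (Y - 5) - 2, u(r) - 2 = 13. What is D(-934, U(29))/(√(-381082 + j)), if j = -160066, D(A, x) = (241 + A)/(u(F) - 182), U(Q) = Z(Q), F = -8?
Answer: -693*I*√135287/45185858 ≈ -0.005641*I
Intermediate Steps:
u(r) = 15 (u(r) = 2 + 13 = 15)
Z(Y) = 7/4 - Y/4 (Z(Y) = -((Y - 5) - 2)/4 = -((-5 + Y) - 2)/4 = -(-7 + Y)/4 = 7/4 - Y/4)
U(Q) = 7/4 - Q/4
D(A, x) = -241/167 - A/167 (D(A, x) = (241 + A)/(15 - 182) = (241 + A)/(-167) = (241 + A)*(-1/167) = -241/167 - A/167)
D(-934, U(29))/(√(-381082 + j)) = (-241/167 - 1/167*(-934))/(√(-381082 - 160066)) = (-241/167 + 934/167)/(√(-541148)) = 693/(167*((2*I*√135287))) = 693*(-I*√135287/270574)/167 = -693*I*√135287/45185858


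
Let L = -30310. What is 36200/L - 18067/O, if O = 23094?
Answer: -138361357/69997914 ≈ -1.9767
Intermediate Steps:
36200/L - 18067/O = 36200/(-30310) - 18067/23094 = 36200*(-1/30310) - 18067*1/23094 = -3620/3031 - 18067/23094 = -138361357/69997914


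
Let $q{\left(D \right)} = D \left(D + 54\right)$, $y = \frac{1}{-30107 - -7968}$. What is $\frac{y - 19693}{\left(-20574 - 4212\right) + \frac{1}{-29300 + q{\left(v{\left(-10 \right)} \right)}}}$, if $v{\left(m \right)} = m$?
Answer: $\frac{1178740379520}{1483585996009} \approx 0.79452$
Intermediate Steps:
$y = - \frac{1}{22139}$ ($y = \frac{1}{-30107 + 7968} = \frac{1}{-22139} = - \frac{1}{22139} \approx -4.5169 \cdot 10^{-5}$)
$q{\left(D \right)} = D \left(54 + D\right)$
$\frac{y - 19693}{\left(-20574 - 4212\right) + \frac{1}{-29300 + q{\left(v{\left(-10 \right)} \right)}}} = \frac{- \frac{1}{22139} - 19693}{\left(-20574 - 4212\right) + \frac{1}{-29300 - 10 \left(54 - 10\right)}} = - \frac{435983328}{22139 \left(\left(-20574 - 4212\right) + \frac{1}{-29300 - 440}\right)} = - \frac{435983328}{22139 \left(-24786 + \frac{1}{-29300 - 440}\right)} = - \frac{435983328}{22139 \left(-24786 + \frac{1}{-29740}\right)} = - \frac{435983328}{22139 \left(-24786 - \frac{1}{29740}\right)} = - \frac{435983328}{22139 \left(- \frac{737135641}{29740}\right)} = \left(- \frac{435983328}{22139}\right) \left(- \frac{29740}{737135641}\right) = \frac{1178740379520}{1483585996009}$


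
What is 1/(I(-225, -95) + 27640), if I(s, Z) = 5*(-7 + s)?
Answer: 1/26480 ≈ 3.7764e-5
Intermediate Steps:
I(s, Z) = -35 + 5*s
1/(I(-225, -95) + 27640) = 1/((-35 + 5*(-225)) + 27640) = 1/((-35 - 1125) + 27640) = 1/(-1160 + 27640) = 1/26480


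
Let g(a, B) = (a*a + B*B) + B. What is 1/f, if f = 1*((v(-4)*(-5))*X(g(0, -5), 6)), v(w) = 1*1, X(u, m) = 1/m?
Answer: -6/5 ≈ -1.2000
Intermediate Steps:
g(a, B) = B + B² + a² (g(a, B) = (a² + B²) + B = (B² + a²) + B = B + B² + a²)
v(w) = 1
f = -⅚ (f = 1*((1*(-5))/6) = 1*(-5*⅙) = 1*(-⅚) = -⅚ ≈ -0.83333)
1/f = 1/(-⅚) = -6/5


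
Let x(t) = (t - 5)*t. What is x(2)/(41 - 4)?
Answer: -6/37 ≈ -0.16216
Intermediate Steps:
x(t) = t*(-5 + t) (x(t) = (-5 + t)*t = t*(-5 + t))
x(2)/(41 - 4) = (2*(-5 + 2))/(41 - 4) = (2*(-3))/37 = (1/37)*(-6) = -6/37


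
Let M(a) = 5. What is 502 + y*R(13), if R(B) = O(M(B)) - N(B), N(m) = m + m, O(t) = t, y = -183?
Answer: 4345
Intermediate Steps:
N(m) = 2*m
R(B) = 5 - 2*B
502 + y*R(13) = 502 - 183*(5 - 2*13) = 502 - 183*(5 - 26) = 502 - 183*(-21) = 502 + 3843 = 4345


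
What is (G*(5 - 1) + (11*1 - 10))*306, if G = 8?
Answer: 10098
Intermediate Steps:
(G*(5 - 1) + (11*1 - 10))*306 = (8*(5 - 1) + (11*1 - 10))*306 = (8*4 + (11 - 10))*306 = (32 + 1)*306 = 33*306 = 10098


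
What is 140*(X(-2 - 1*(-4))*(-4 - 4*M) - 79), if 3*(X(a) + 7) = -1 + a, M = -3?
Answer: -55580/3 ≈ -18527.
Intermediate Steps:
X(a) = -22/3 + a/3 (X(a) = -7 + (-1 + a)/3 = -7 + (-⅓ + a/3) = -22/3 + a/3)
140*(X(-2 - 1*(-4))*(-4 - 4*M) - 79) = 140*((-22/3 + (-2 - 1*(-4))/3)*(-4 - 4*(-3)) - 79) = 140*((-22/3 + (-2 + 4)/3)*(-4 + 12) - 79) = 140*((-22/3 + (⅓)*2)*8 - 79) = 140*((-22/3 + ⅔)*8 - 79) = 140*(-20/3*8 - 79) = 140*(-160/3 - 79) = 140*(-397/3) = -55580/3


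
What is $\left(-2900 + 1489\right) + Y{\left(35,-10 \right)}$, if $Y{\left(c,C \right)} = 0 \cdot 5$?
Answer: $-1411$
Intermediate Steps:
$Y{\left(c,C \right)} = 0$
$\left(-2900 + 1489\right) + Y{\left(35,-10 \right)} = \left(-2900 + 1489\right) + 0 = -1411 + 0 = -1411$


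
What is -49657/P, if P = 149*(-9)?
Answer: 49657/1341 ≈ 37.030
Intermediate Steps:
P = -1341
-49657/P = -49657/(-1341) = -49657*(-1/1341) = 49657/1341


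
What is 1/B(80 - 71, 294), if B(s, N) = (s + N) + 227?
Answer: 1/530 ≈ 0.0018868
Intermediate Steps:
B(s, N) = 227 + N + s (B(s, N) = (N + s) + 227 = 227 + N + s)
1/B(80 - 71, 294) = 1/(227 + 294 + (80 - 71)) = 1/(227 + 294 + 9) = 1/530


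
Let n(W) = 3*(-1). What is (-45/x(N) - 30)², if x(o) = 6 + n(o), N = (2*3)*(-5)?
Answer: 2025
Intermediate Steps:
n(W) = -3
N = -30 (N = 6*(-5) = -30)
x(o) = 3 (x(o) = 6 - 3 = 3)
(-45/x(N) - 30)² = (-45/3 - 30)² = (-45*⅓ - 30)² = (-15 - 30)² = (-45)² = 2025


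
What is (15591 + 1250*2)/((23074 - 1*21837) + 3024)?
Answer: 18091/4261 ≈ 4.2457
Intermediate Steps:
(15591 + 1250*2)/((23074 - 1*21837) + 3024) = (15591 + 2500)/((23074 - 21837) + 3024) = 18091/(1237 + 3024) = 18091/4261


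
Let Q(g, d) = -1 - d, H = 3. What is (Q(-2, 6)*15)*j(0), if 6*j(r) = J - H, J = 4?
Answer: -35/2 ≈ -17.500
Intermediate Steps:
j(r) = ⅙ (j(r) = (4 - 1*3)/6 = (4 - 3)/6 = (⅙)*1 = ⅙)
(Q(-2, 6)*15)*j(0) = ((-1 - 1*6)*15)*(⅙) = ((-1 - 6)*15)*(⅙) = -7*15*(⅙) = -105*⅙ = -35/2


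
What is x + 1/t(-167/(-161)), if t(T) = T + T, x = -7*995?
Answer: -2326149/334 ≈ -6964.5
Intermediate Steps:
x = -6965
t(T) = 2*T
x + 1/t(-167/(-161)) = -6965 + 1/(2*(-167/(-161))) = -6965 + 1/(2*(-167*(-1/161))) = -6965 + 1/(2*(167/161)) = -6965 + 1/(334/161) = -6965 + 161/334 = -2326149/334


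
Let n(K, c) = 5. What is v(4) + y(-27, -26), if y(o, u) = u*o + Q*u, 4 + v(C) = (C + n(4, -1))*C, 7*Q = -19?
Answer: 5632/7 ≈ 804.57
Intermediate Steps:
Q = -19/7 (Q = (⅐)*(-19) = -19/7 ≈ -2.7143)
v(C) = -4 + C*(5 + C) (v(C) = -4 + (C + 5)*C = -4 + (5 + C)*C = -4 + C*(5 + C))
y(o, u) = -19*u/7 + o*u (y(o, u) = u*o - 19*u/7 = o*u - 19*u/7 = -19*u/7 + o*u)
v(4) + y(-27, -26) = (-4 + 4² + 5*4) + (⅐)*(-26)*(-19 + 7*(-27)) = (-4 + 16 + 20) + (⅐)*(-26)*(-19 - 189) = 32 + (⅐)*(-26)*(-208) = 32 + 5408/7 = 5632/7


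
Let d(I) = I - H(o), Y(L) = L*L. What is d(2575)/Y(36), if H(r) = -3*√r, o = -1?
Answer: 2575/1296 + I/432 ≈ 1.9869 + 0.0023148*I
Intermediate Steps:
Y(L) = L²
d(I) = I + 3*I (d(I) = I - (-3)*√(-1) = I - (-3)*I = I + 3*I)
d(2575)/Y(36) = (2575 + 3*I)/(36²) = (2575 + 3*I)/1296 = (2575 + 3*I)*(1/1296) = 2575/1296 + I/432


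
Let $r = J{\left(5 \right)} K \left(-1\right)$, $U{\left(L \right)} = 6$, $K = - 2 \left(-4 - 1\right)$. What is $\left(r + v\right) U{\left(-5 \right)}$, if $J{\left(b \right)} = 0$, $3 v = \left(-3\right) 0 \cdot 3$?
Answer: $0$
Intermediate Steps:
$v = 0$ ($v = \frac{\left(-3\right) 0 \cdot 3}{3} = \frac{0 \cdot 3}{3} = \frac{1}{3} \cdot 0 = 0$)
$K = 10$ ($K = \left(-2\right) \left(-5\right) = 10$)
$r = 0$ ($r = 0 \cdot 10 \left(-1\right) = 0 \left(-1\right) = 0$)
$\left(r + v\right) U{\left(-5 \right)} = \left(0 + 0\right) 6 = 0 \cdot 6 = 0$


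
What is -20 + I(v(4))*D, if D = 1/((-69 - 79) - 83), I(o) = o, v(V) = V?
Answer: -4624/231 ≈ -20.017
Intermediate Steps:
D = -1/231 (D = 1/(-148 - 83) = 1/(-231) = -1/231 ≈ -0.0043290)
-20 + I(v(4))*D = -20 + 4*(-1/231) = -20 - 4/231 = -4624/231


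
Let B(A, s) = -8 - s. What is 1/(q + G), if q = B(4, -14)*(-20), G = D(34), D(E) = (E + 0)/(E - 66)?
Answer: -16/1937 ≈ -0.0082602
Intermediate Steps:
D(E) = E/(-66 + E)
G = -17/16 (G = 34/(-66 + 34) = 34/(-32) = 34*(-1/32) = -17/16 ≈ -1.0625)
q = -120 (q = (-8 - 1*(-14))*(-20) = (-8 + 14)*(-20) = 6*(-20) = -120)
1/(q + G) = 1/(-120 - 17/16) = 1/(-1937/16) = -16/1937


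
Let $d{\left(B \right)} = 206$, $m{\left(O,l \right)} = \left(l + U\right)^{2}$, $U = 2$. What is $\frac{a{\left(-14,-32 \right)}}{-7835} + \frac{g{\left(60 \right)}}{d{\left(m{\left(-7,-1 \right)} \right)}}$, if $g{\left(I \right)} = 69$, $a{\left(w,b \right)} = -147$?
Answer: $\frac{570897}{1614010} \approx 0.35371$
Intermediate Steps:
$m{\left(O,l \right)} = \left(2 + l\right)^{2}$ ($m{\left(O,l \right)} = \left(l + 2\right)^{2} = \left(2 + l\right)^{2}$)
$\frac{a{\left(-14,-32 \right)}}{-7835} + \frac{g{\left(60 \right)}}{d{\left(m{\left(-7,-1 \right)} \right)}} = - \frac{147}{-7835} + \frac{69}{206} = \left(-147\right) \left(- \frac{1}{7835}\right) + 69 \cdot \frac{1}{206} = \frac{147}{7835} + \frac{69}{206} = \frac{570897}{1614010}$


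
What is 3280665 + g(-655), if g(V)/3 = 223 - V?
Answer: 3283299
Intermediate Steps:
g(V) = 669 - 3*V (g(V) = 3*(223 - V) = 669 - 3*V)
3280665 + g(-655) = 3280665 + (669 - 3*(-655)) = 3280665 + (669 + 1965) = 3280665 + 2634 = 3283299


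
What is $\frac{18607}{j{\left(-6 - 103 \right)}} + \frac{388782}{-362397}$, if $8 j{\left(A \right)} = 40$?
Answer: $\frac{2247059023}{603995} \approx 3720.3$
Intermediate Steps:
$j{\left(A \right)} = 5$ ($j{\left(A \right)} = \frac{1}{8} \cdot 40 = 5$)
$\frac{18607}{j{\left(-6 - 103 \right)}} + \frac{388782}{-362397} = \frac{18607}{5} + \frac{388782}{-362397} = 18607 \cdot \frac{1}{5} + 388782 \left(- \frac{1}{362397}\right) = \frac{18607}{5} - \frac{129594}{120799} = \frac{2247059023}{603995}$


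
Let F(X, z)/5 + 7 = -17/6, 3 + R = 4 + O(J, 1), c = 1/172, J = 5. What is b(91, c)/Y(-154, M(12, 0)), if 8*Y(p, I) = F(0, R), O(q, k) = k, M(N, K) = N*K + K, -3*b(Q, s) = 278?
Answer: 4448/295 ≈ 15.078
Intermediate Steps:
c = 1/172 ≈ 0.0058140
b(Q, s) = -278/3 (b(Q, s) = -1/3*278 = -278/3)
M(N, K) = K + K*N (M(N, K) = K*N + K = K + K*N)
R = 2 (R = -3 + (4 + 1) = -3 + 5 = 2)
F(X, z) = -295/6 (F(X, z) = -35 + 5*(-17/6) = -35 - 85/6 = -295/6)
Y(p, I) = -295/48 (Y(p, I) = (1/8)*(-295/6) = -295/48)
b(91, c)/Y(-154, M(12, 0)) = -278/(3*(-295/48)) = -278/3*(-48/295) = 4448/295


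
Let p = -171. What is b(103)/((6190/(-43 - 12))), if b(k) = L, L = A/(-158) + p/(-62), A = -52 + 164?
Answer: -110407/6063724 ≈ -0.018208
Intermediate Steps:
A = 112
L = 10037/4898 (L = 112/(-158) - 171/(-62) = 112*(-1/158) - 171*(-1/62) = -56/79 + 171/62 = 10037/4898 ≈ 2.0492)
b(k) = 10037/4898
b(103)/((6190/(-43 - 12))) = 10037/(4898*((6190/(-43 - 12)))) = 10037/(4898*((6190/(-55)))) = 10037/(4898*((6190*(-1/55)))) = 10037/(4898*(-1238/11)) = (10037/4898)*(-11/1238) = -110407/6063724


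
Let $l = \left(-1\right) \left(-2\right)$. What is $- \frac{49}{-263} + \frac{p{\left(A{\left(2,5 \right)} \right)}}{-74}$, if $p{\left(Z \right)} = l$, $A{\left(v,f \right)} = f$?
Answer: $\frac{1550}{9731} \approx 0.15928$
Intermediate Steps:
$l = 2$
$p{\left(Z \right)} = 2$
$- \frac{49}{-263} + \frac{p{\left(A{\left(2,5 \right)} \right)}}{-74} = - \frac{49}{-263} + \frac{2}{-74} = \left(-49\right) \left(- \frac{1}{263}\right) + 2 \left(- \frac{1}{74}\right) = \frac{49}{263} - \frac{1}{37} = \frac{1550}{9731}$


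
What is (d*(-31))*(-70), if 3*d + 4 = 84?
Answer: 173600/3 ≈ 57867.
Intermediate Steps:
d = 80/3 (d = -4/3 + (1/3)*84 = -4/3 + 28 = 80/3 ≈ 26.667)
(d*(-31))*(-70) = ((80/3)*(-31))*(-70) = -2480/3*(-70) = 173600/3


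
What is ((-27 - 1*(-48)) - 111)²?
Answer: 8100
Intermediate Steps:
((-27 - 1*(-48)) - 111)² = ((-27 + 48) - 111)² = (21 - 111)² = (-90)² = 8100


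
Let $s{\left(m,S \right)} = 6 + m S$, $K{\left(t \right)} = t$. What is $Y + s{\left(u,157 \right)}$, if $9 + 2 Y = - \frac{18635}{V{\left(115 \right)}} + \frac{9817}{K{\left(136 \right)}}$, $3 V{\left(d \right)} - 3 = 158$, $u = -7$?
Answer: $- \frac{54084263}{43792} \approx -1235.0$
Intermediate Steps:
$V{\left(d \right)} = \frac{161}{3}$ ($V{\left(d \right)} = 1 + \frac{1}{3} \cdot 158 = 1 + \frac{158}{3} = \frac{161}{3}$)
$s{\left(m,S \right)} = 6 + S m$
$Y = - \frac{6219607}{43792}$ ($Y = - \frac{9}{2} + \frac{- \frac{18635}{\frac{161}{3}} + \frac{9817}{136}}{2} = - \frac{9}{2} + \frac{\left(-18635\right) \frac{3}{161} + 9817 \cdot \frac{1}{136}}{2} = - \frac{9}{2} + \frac{- \frac{55905}{161} + \frac{9817}{136}}{2} = - \frac{9}{2} + \frac{1}{2} \left(- \frac{6022543}{21896}\right) = - \frac{9}{2} - \frac{6022543}{43792} = - \frac{6219607}{43792} \approx -142.03$)
$Y + s{\left(u,157 \right)} = - \frac{6219607}{43792} + \left(6 + 157 \left(-7\right)\right) = - \frac{6219607}{43792} + \left(6 - 1099\right) = - \frac{6219607}{43792} - 1093 = - \frac{54084263}{43792}$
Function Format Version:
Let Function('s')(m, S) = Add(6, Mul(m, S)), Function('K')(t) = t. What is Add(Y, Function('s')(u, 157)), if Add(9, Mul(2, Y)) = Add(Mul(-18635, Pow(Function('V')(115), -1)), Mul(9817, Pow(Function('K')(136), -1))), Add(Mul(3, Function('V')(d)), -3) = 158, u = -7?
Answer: Rational(-54084263, 43792) ≈ -1235.0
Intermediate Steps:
Function('V')(d) = Rational(161, 3) (Function('V')(d) = Add(1, Mul(Rational(1, 3), 158)) = Add(1, Rational(158, 3)) = Rational(161, 3))
Function('s')(m, S) = Add(6, Mul(S, m))
Y = Rational(-6219607, 43792) (Y = Add(Rational(-9, 2), Mul(Rational(1, 2), Add(Mul(-18635, Pow(Rational(161, 3), -1)), Mul(9817, Pow(136, -1))))) = Add(Rational(-9, 2), Mul(Rational(1, 2), Add(Mul(-18635, Rational(3, 161)), Mul(9817, Rational(1, 136))))) = Add(Rational(-9, 2), Mul(Rational(1, 2), Add(Rational(-55905, 161), Rational(9817, 136)))) = Add(Rational(-9, 2), Mul(Rational(1, 2), Rational(-6022543, 21896))) = Add(Rational(-9, 2), Rational(-6022543, 43792)) = Rational(-6219607, 43792) ≈ -142.03)
Add(Y, Function('s')(u, 157)) = Add(Rational(-6219607, 43792), Add(6, Mul(157, -7))) = Add(Rational(-6219607, 43792), Add(6, -1099)) = Add(Rational(-6219607, 43792), -1093) = Rational(-54084263, 43792)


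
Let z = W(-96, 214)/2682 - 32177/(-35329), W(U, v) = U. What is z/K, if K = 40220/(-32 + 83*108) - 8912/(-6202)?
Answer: 114864577355/779760182733 ≈ 0.14731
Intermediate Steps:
z = 13817855/15792063 (z = -96/2682 - 32177/(-35329) = -96*1/2682 - 32177*(-1/35329) = -16/447 + 32177/35329 = 13817855/15792063 ≈ 0.87499)
K = 5875829/989219 (K = 40220/(-32 + 8964) - 8912*(-1/6202) = 40220/8932 + 4456/3101 = 40220*(1/8932) + 4456/3101 = 10055/2233 + 4456/3101 = 5875829/989219 ≈ 5.9399)
z/K = 13817855/(15792063*(5875829/989219)) = (13817855/15792063)*(989219/5875829) = 114864577355/779760182733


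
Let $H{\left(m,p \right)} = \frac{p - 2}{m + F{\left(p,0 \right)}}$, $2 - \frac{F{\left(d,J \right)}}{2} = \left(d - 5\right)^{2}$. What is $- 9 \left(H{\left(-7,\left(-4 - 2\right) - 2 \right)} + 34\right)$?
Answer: $- \frac{104436}{341} \approx -306.26$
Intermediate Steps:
$F{\left(d,J \right)} = 4 - 2 \left(-5 + d\right)^{2}$ ($F{\left(d,J \right)} = 4 - 2 \left(d - 5\right)^{2} = 4 - 2 \left(-5 + d\right)^{2}$)
$H{\left(m,p \right)} = \frac{-2 + p}{4 + m - 2 \left(-5 + p\right)^{2}}$ ($H{\left(m,p \right)} = \frac{p - 2}{m - \left(-4 + 2 \left(-5 + p\right)^{2}\right)} = \frac{-2 + p}{4 + m - 2 \left(-5 + p\right)^{2}}$)
$- 9 \left(H{\left(-7,\left(-4 - 2\right) - 2 \right)} + 34\right) = - 9 \left(\frac{-2 - 8}{4 - 7 - 2 \left(-5 - 8\right)^{2}} + 34\right) = - 9 \left(\frac{1}{4 - 7 - 2 \left(-13\right)^{2}} \left(-10\right) + 34\right) = - 9 \left(\frac{1}{4 - 7 - 338} \left(-10\right) + 34\right) = - 9 \left(\frac{1}{-341} \left(-10\right) + 34\right) = - 9 \left(\left(- \frac{1}{341}\right) \left(-10\right) + 34\right) = - 9 \left(\frac{10}{341} + 34\right) = \left(-9\right) \frac{11604}{341} = - \frac{104436}{341}$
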